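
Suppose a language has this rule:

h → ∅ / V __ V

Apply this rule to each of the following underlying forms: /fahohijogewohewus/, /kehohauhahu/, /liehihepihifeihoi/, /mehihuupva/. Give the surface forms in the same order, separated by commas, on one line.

/fahohijogewohewus/: /h/ occurs between vowels /a/ and /o/, so it deletes. /h/ occurs between vowels /o/ and /i/, so it deletes. /h/ occurs between vowels /o/ and /e/, so it deletes. → [faoijogewoewus].
/kehohauhahu/: /h/ occurs between vowels /e/ and /o/, so it deletes. /h/ occurs between vowels /o/ and /a/, so it deletes. /h/ occurs between vowels /u/ and /a/, so it deletes. /h/ occurs between vowels /a/ and /u/, so it deletes. → [keoauau].
/liehihepihifeihoi/: /h/ occurs between vowels /e/ and /i/, so it deletes. /h/ occurs between vowels /i/ and /e/, so it deletes. /h/ occurs between vowels /i/ and /i/, so it deletes. /h/ occurs between vowels /i/ and /o/, so it deletes. → [lieiepiifeioi].
/mehihuupva/: /h/ occurs between vowels /e/ and /i/, so it deletes. /h/ occurs between vowels /i/ and /u/, so it deletes. → [meiuupva].

faoijogewoewus, keoauau, lieiepiifeioi, meiuupva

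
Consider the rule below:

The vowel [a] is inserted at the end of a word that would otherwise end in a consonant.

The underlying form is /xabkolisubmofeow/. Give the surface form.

xabkolisubmofeowa

the form ends in the consonant /w/, so [a] is inserted word-finally.
Surface form: [xabkolisubmofeowa].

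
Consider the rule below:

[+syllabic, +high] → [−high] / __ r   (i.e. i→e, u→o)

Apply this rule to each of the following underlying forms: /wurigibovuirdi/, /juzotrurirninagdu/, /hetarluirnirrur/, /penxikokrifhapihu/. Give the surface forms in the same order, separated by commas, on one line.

/wurigibovuirdi/: /u/ is a high vowel immediately before /r/, so it lowers to [o]. /i/ is a high vowel immediately before /r/, so it lowers to [e]. → [worigibovuerdi].
/juzotrurirninagdu/: /u/ is a high vowel immediately before /r/, so it lowers to [o]. /i/ is a high vowel immediately before /r/, so it lowers to [e]. → [juzotrorerninagdu].
/hetarluirnirrur/: /i/ is a high vowel immediately before /r/, so it lowers to [e]. /i/ is a high vowel immediately before /r/, so it lowers to [e]. /u/ is a high vowel immediately before /r/, so it lowers to [o]. → [hetarluernerror].
/penxikokrifhapihu/: the rule's environment is not met; surfaces unchanged as [penxikokrifhapihu].

worigibovuerdi, juzotrorerninagdu, hetarluernerror, penxikokrifhapihu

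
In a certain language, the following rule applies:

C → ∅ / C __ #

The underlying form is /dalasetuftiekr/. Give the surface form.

dalasetuftiek

/r/ is the second consonant of a word-final cluster /kr/, so it deletes.
The other instances of /d/, /l/, /s/, /t/, /f/, /k/ do not occur in the required environment and remain unchanged.
Surface form: [dalasetuftiek].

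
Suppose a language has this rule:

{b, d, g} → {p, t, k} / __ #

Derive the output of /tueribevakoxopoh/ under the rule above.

tueribevakoxopoh

No segment of /tueribevakoxopoh/ meets the structural description of the rule, so the form surfaces unchanged.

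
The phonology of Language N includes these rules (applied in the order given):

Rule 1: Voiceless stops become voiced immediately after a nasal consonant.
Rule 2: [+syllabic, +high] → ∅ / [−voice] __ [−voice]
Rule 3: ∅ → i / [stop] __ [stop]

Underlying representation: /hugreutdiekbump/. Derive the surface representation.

hugreutidiekibumb

Rule 1 (post-nasal voicing): /p/ is a voiceless stop immediately after the nasal /m/, so it voices to [b]. /hugreutdiekbump/ → hugreutdiekbumb.
Rule 2 (high vowel syncope): no segment meets the environment; /hugreutdiekbumb/ is unchanged.
Rule 3 (stop-cluster i-epenthesis): /t/ and /d/ form a stop–stop cluster, so [i] is inserted between them. /k/ and /b/ form a stop–stop cluster, so [i] is inserted between them. /hugreutdiekbumb/ → hugreutidiekibumb.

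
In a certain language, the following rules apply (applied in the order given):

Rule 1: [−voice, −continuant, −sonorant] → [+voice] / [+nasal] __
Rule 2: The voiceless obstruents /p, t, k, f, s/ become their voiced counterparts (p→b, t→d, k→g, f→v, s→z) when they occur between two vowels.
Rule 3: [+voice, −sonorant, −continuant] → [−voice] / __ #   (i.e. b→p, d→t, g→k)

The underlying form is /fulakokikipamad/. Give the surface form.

fulagogigibamat

Rule 1 (post-nasal voicing): no segment meets the environment; /fulakokikipamad/ is unchanged.
Rule 2 (intervocalic voicing): /k/ is a voiceless obstruent between vowels /a/ and /o/, so it voices to [g]. /k/ is a voiceless obstruent between vowels /o/ and /i/, so it voices to [g]. /k/ is a voiceless obstruent between vowels /i/ and /i/, so it voices to [g]. /p/ is a voiceless obstruent between vowels /i/ and /a/, so it voices to [b]. /fulakokikipamad/ → fulagogigibamad.
Rule 3 (final devoicing): /d/ is a voiced stop in word-final position, so it devoices to [t]. /fulagogigibamad/ → fulagogigibamat.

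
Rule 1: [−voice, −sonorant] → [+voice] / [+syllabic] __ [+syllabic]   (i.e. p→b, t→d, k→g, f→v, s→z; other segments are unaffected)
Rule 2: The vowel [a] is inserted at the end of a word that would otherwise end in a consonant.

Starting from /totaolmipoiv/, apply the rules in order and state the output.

Rule 1 (intervocalic voicing): /t/ is a voiceless obstruent between vowels /o/ and /a/, so it voices to [d]. /p/ is a voiceless obstruent between vowels /i/ and /o/, so it voices to [b]. /totaolmipoiv/ → todaolmiboiv.
Rule 2 (final a-epenthesis): the form ends in the consonant /v/, so [a] is inserted word-finally. /todaolmiboiv/ → todaolmiboiva.

todaolmiboiva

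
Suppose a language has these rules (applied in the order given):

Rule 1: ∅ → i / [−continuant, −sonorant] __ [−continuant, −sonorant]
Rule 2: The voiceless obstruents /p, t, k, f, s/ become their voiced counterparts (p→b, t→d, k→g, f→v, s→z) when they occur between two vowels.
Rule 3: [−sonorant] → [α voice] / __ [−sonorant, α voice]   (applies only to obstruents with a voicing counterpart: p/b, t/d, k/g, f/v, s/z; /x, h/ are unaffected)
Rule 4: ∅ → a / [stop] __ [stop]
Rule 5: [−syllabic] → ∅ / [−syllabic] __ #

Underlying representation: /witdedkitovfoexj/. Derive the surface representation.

wididedigidoffoex

Rule 1 (stop-cluster i-epenthesis): /t/ and /d/ form a stop–stop cluster, so [i] is inserted between them. /d/ and /k/ form a stop–stop cluster, so [i] is inserted between them. /witdedkitovfoexj/ → witidedikitovfoexj.
Rule 2 (intervocalic voicing): /t/ is a voiceless obstruent between vowels /i/ and /i/, so it voices to [d]. /k/ is a voiceless obstruent between vowels /i/ and /i/, so it voices to [g]. /t/ is a voiceless obstruent between vowels /i/ and /o/, so it voices to [d]. /witidedikitovfoexj/ → wididedigidovfoexj.
Rule 3 (regressive voicing assimilation): /v/ precedes the voiceless obstruent /f/, so it devoices to [f] by assimilation. /wididedigidovfoexj/ → wididedigidoffoexj.
Rule 4 (stop-cluster a-epenthesis): no segment meets the environment; /wididedigidoffoexj/ is unchanged.
Rule 5 (final cluster simplification): /j/ is the second consonant of a word-final cluster /xj/, so it deletes. /wididedigidoffoexj/ → wididedigidoffoex.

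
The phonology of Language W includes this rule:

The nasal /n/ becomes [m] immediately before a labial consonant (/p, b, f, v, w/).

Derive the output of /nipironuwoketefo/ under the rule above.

No segment of /nipironuwoketefo/ meets the structural description of the rule, so the form surfaces unchanged.

nipironuwoketefo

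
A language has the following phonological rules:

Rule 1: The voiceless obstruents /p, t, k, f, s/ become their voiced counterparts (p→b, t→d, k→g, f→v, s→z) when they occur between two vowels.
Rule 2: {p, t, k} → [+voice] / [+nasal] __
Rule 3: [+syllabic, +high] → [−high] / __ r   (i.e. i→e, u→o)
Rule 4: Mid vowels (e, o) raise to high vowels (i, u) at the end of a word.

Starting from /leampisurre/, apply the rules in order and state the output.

leambizorri

Rule 1 (intervocalic voicing): /s/ is a voiceless obstruent between vowels /i/ and /u/, so it voices to [z]. /leampisurre/ → leampizurre.
Rule 2 (post-nasal voicing): /p/ is a voiceless stop immediately after the nasal /m/, so it voices to [b]. /leampizurre/ → leambizurre.
Rule 3 (pre-rhotic lowering): /u/ is a high vowel immediately before /r/, so it lowers to [o]. /leambizurre/ → leambizorre.
Rule 4 (final vowel raising): /e/ is a mid vowel in word-final position, so it raises to [i]. /leambizorre/ → leambizorri.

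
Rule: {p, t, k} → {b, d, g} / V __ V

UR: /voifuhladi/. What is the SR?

No segment of /voifuhladi/ meets the structural description of the rule, so the form surfaces unchanged.

voifuhladi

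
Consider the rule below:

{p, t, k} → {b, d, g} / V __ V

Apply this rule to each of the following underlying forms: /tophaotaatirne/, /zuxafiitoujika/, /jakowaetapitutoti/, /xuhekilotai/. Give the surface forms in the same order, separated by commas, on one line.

tophaodaadirne, zuxafiidoujiga, jagowaedabidudodi, xuhegilodai

/tophaotaatirne/: /t/ is a voiceless stop between vowels /o/ and /a/, so it voices to [d]. /t/ is a voiceless stop between vowels /a/ and /i/, so it voices to [d]. → [tophaodaadirne].
/zuxafiitoujika/: /t/ is a voiceless stop between vowels /i/ and /o/, so it voices to [d]. /k/ is a voiceless stop between vowels /i/ and /a/, so it voices to [g]. → [zuxafiidoujiga].
/jakowaetapitutoti/: /k/ is a voiceless stop between vowels /a/ and /o/, so it voices to [g]. /t/ is a voiceless stop between vowels /e/ and /a/, so it voices to [d]. /p/ is a voiceless stop between vowels /a/ and /i/, so it voices to [b]. /t/ is a voiceless stop between vowels /i/ and /u/, so it voices to [d]. /t/ is a voiceless stop between vowels /u/ and /o/, so it voices to [d]. /t/ is a voiceless stop between vowels /o/ and /i/, so it voices to [d]. → [jagowaedabidudodi].
/xuhekilotai/: /k/ is a voiceless stop between vowels /e/ and /i/, so it voices to [g]. /t/ is a voiceless stop between vowels /o/ and /a/, so it voices to [d]. → [xuhegilodai].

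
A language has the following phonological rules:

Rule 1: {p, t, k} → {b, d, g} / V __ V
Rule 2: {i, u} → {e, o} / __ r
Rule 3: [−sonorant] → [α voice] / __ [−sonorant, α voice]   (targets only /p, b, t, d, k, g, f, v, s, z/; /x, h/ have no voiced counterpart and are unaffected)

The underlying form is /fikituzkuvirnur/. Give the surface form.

figiduskuvernor

Rule 1 (intervocalic voicing): /k/ is a voiceless stop between vowels /i/ and /i/, so it voices to [g]. /t/ is a voiceless stop between vowels /i/ and /u/, so it voices to [d]. /fikituzkuvirnur/ → figiduzkuvirnur.
Rule 2 (pre-rhotic lowering): /i/ is a high vowel immediately before /r/, so it lowers to [e]. /u/ is a high vowel immediately before /r/, so it lowers to [o]. /figiduzkuvirnur/ → figiduzkuvernor.
Rule 3 (regressive voicing assimilation): /z/ precedes the voiceless obstruent /k/, so it devoices to [s] by assimilation. /figiduzkuvernor/ → figiduskuvernor.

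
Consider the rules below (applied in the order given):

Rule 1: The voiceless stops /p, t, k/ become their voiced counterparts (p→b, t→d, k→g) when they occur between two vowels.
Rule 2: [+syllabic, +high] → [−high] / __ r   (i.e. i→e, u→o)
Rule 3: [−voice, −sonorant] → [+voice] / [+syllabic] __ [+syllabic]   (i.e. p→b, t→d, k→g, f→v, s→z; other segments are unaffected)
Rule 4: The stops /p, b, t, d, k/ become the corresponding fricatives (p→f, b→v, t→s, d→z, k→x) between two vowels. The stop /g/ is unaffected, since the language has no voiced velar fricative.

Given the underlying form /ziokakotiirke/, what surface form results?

ziogagozierke

Rule 1 (intervocalic voicing): /k/ is a voiceless stop between vowels /o/ and /a/, so it voices to [g]. /k/ is a voiceless stop between vowels /a/ and /o/, so it voices to [g]. /t/ is a voiceless stop between vowels /o/ and /i/, so it voices to [d]. /ziokakotiirke/ → ziogagodiirke.
Rule 2 (pre-rhotic lowering): /i/ is a high vowel immediately before /r/, so it lowers to [e]. /ziogagodiirke/ → ziogagodierke.
Rule 3 (intervocalic voicing): no segment meets the environment; /ziogagodierke/ is unchanged.
Rule 4 (intervocalic spirantization): /d/ is a stop between vowels /o/ and /i/, so it spirantizes to the fricative [z]. /ziogagodierke/ → ziogagozierke.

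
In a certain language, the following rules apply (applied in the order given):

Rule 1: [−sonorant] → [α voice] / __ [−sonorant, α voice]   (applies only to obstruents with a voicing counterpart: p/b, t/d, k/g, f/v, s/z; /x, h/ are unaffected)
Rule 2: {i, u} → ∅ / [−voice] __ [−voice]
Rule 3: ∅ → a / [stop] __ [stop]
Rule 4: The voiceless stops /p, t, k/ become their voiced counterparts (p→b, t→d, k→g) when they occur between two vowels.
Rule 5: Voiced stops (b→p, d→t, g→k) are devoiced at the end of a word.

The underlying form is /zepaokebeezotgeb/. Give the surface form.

Rule 1 (regressive voicing assimilation): /t/ precedes the voiced obstruent /g/, so it voices to [d] by assimilation. /zepaokebeezotgeb/ → zepaokebeezodgeb.
Rule 2 (high vowel syncope): no segment meets the environment; /zepaokebeezodgeb/ is unchanged.
Rule 3 (stop-cluster a-epenthesis): /d/ and /g/ form a stop–stop cluster, so [a] is inserted between them. /zepaokebeezodgeb/ → zepaokebeezodageb.
Rule 4 (intervocalic voicing): /p/ is a voiceless stop between vowels /e/ and /a/, so it voices to [b]. /k/ is a voiceless stop between vowels /o/ and /e/, so it voices to [g]. /zepaokebeezodageb/ → zebaogebeezodageb.
Rule 5 (final devoicing): /b/ is a voiced stop in word-final position, so it devoices to [p]. /zebaogebeezodageb/ → zebaogebeezodagep.

zebaogebeezodagep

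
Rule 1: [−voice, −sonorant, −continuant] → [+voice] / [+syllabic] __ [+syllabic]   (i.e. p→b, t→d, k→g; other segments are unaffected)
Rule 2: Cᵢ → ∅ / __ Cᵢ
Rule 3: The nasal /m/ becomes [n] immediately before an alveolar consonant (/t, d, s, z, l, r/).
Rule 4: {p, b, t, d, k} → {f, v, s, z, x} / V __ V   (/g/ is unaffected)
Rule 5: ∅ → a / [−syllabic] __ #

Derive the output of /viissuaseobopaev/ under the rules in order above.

viisuaseovovaeva

Rule 1 (intervocalic voicing): /p/ is a voiceless stop between vowels /o/ and /a/, so it voices to [b]. /viissuaseobopaev/ → viissuaseobobaev.
Rule 2 (degemination): /ss/ is a geminate; the first /s/ deletes. /viissuaseobobaev/ → viisuaseobobaev.
Rule 3 (nasal place assimilation): no segment meets the environment; /viisuaseobobaev/ is unchanged.
Rule 4 (intervocalic spirantization): /b/ is a stop between vowels /o/ and /o/, so it spirantizes to the fricative [v]. /b/ is a stop between vowels /o/ and /a/, so it spirantizes to the fricative [v]. /viisuaseobobaev/ → viisuaseovovaev.
Rule 5 (final a-epenthesis): the form ends in the consonant /v/, so [a] is inserted word-finally. /viisuaseovovaev/ → viisuaseovovaeva.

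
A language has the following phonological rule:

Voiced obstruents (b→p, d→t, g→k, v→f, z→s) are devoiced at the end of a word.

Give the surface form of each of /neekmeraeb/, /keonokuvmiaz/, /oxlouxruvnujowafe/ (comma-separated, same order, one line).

/neekmeraeb/: /b/ is a voiced obstruent in word-final position, so it devoices to [p]. → [neekmeraep].
/keonokuvmiaz/: /z/ is a voiced obstruent in word-final position, so it devoices to [s]. → [keonokuvmias].
/oxlouxruvnujowafe/: the rule's environment is not met; surfaces unchanged as [oxlouxruvnujowafe].

neekmeraep, keonokuvmias, oxlouxruvnujowafe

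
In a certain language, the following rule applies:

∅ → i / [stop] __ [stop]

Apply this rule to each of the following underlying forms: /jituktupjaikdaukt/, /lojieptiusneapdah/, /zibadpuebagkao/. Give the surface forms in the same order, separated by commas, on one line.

/jituktupjaikdaukt/: /k/ and /t/ form a stop–stop cluster, so [i] is inserted between them. /k/ and /d/ form a stop–stop cluster, so [i] is inserted between them. /k/ and /t/ form a stop–stop cluster, so [i] is inserted between them. → [jitukitupjaikidaukit].
/lojieptiusneapdah/: /p/ and /t/ form a stop–stop cluster, so [i] is inserted between them. /p/ and /d/ form a stop–stop cluster, so [i] is inserted between them. → [lojiepitiusneapidah].
/zibadpuebagkao/: /d/ and /p/ form a stop–stop cluster, so [i] is inserted between them. /g/ and /k/ form a stop–stop cluster, so [i] is inserted between them. → [zibadipuebagikao].

jitukitupjaikidaukit, lojiepitiusneapidah, zibadipuebagikao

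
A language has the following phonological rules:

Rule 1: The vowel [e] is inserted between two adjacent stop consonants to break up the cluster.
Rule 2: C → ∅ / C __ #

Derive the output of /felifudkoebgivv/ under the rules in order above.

Rule 1 (stop-cluster e-epenthesis): /d/ and /k/ form a stop–stop cluster, so [e] is inserted between them. /b/ and /g/ form a stop–stop cluster, so [e] is inserted between them. /felifudkoebgivv/ → felifudekoebegivv.
Rule 2 (final cluster simplification): /v/ is the second consonant of a word-final cluster /vv/, so it deletes. /felifudekoebegivv/ → felifudekoebegiv.

felifudekoebegiv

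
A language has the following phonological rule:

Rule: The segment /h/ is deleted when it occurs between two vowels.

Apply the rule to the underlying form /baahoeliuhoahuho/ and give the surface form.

/h/ occurs between vowels /a/ and /o/, so it deletes.
/h/ occurs between vowels /u/ and /o/, so it deletes.
/h/ occurs between vowels /a/ and /u/, so it deletes.
/h/ occurs between vowels /u/ and /o/, so it deletes.
Surface form: [baaoeliuoauo].

baaoeliuoauo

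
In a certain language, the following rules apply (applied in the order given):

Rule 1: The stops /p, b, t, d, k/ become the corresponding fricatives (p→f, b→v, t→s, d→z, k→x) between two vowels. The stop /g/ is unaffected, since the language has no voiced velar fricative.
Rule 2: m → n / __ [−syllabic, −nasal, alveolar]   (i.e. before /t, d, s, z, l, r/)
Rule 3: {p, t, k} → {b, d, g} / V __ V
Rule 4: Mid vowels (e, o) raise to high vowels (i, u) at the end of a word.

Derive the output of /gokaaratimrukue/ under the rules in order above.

Rule 1 (intervocalic spirantization): /k/ is a stop between vowels /o/ and /a/, so it spirantizes to the fricative [x]. /t/ is a stop between vowels /a/ and /i/, so it spirantizes to the fricative [s]. /k/ is a stop between vowels /u/ and /u/, so it spirantizes to the fricative [x]. /gokaaratimrukue/ → goxaarasimruxue.
Rule 2 (nasal place assimilation): /m/ precedes the alveolar consonant /r/, so it assimilates in place to [n]. /goxaarasimruxue/ → goxaarasinruxue.
Rule 3 (intervocalic voicing): no segment meets the environment; /goxaarasinruxue/ is unchanged.
Rule 4 (final vowel raising): /e/ is a mid vowel in word-final position, so it raises to [i]. /goxaarasinruxue/ → goxaarasinruxui.

goxaarasinruxui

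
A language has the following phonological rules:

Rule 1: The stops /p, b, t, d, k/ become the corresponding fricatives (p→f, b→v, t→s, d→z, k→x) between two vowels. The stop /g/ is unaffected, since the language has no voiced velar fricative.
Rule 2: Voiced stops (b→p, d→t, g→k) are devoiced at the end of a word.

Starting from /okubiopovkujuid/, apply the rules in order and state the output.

oxuviofovkujuit

Rule 1 (intervocalic spirantization): /k/ is a stop between vowels /o/ and /u/, so it spirantizes to the fricative [x]. /b/ is a stop between vowels /u/ and /i/, so it spirantizes to the fricative [v]. /p/ is a stop between vowels /o/ and /o/, so it spirantizes to the fricative [f]. /okubiopovkujuid/ → oxuviofovkujuid.
Rule 2 (final devoicing): /d/ is a voiced stop in word-final position, so it devoices to [t]. /oxuviofovkujuid/ → oxuviofovkujuit.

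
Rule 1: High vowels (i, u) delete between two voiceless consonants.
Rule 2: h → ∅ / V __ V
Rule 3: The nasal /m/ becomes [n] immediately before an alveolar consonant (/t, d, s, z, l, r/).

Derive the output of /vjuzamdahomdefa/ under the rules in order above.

Rule 1 (high vowel syncope): no segment meets the environment; /vjuzamdahomdefa/ is unchanged.
Rule 2 (intervocalic h-deletion): /h/ occurs between vowels /a/ and /o/, so it deletes. /vjuzamdahomdefa/ → vjuzamdaomdefa.
Rule 3 (nasal place assimilation): /m/ precedes the alveolar consonant /d/, so it assimilates in place to [n]. /m/ precedes the alveolar consonant /d/, so it assimilates in place to [n]. /vjuzamdaomdefa/ → vjuzandaondefa.

vjuzandaondefa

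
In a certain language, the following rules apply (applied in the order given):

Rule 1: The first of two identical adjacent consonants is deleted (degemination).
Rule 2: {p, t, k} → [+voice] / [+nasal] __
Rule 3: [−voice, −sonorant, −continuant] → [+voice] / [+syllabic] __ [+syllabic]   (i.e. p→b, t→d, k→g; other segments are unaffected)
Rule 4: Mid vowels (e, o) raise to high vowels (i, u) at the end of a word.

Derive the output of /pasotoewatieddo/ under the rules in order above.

Rule 1 (degemination): /dd/ is a geminate; the first /d/ deletes. /pasotoewatieddo/ → pasotoewatiedo.
Rule 2 (post-nasal voicing): no segment meets the environment; /pasotoewatiedo/ is unchanged.
Rule 3 (intervocalic voicing): /t/ is a voiceless stop between vowels /o/ and /o/, so it voices to [d]. /t/ is a voiceless stop between vowels /a/ and /i/, so it voices to [d]. /pasotoewatiedo/ → pasodoewadiedo.
Rule 4 (final vowel raising): /o/ is a mid vowel in word-final position, so it raises to [u]. /pasodoewadiedo/ → pasodoewadiedu.

pasodoewadiedu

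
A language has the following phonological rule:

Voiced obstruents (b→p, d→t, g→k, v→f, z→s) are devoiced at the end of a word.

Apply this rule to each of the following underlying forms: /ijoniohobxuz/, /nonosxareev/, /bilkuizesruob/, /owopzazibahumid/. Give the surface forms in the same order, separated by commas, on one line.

ijoniohobxus, nonosxareef, bilkuizesruop, owopzazibahumit

/ijoniohobxuz/: /z/ is a voiced obstruent in word-final position, so it devoices to [s]. → [ijoniohobxus].
/nonosxareev/: /v/ is a voiced obstruent in word-final position, so it devoices to [f]. → [nonosxareef].
/bilkuizesruob/: /b/ is a voiced obstruent in word-final position, so it devoices to [p]. → [bilkuizesruop].
/owopzazibahumid/: /d/ is a voiced obstruent in word-final position, so it devoices to [t]. → [owopzazibahumit].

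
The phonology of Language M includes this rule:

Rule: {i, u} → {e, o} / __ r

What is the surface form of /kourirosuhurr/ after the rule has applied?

/u/ is a high vowel immediately before /r/, so it lowers to [o].
/i/ is a high vowel immediately before /r/, so it lowers to [e].
/u/ is a high vowel immediately before /r/, so it lowers to [o].
Surface form: [koorerosuhorr].

koorerosuhorr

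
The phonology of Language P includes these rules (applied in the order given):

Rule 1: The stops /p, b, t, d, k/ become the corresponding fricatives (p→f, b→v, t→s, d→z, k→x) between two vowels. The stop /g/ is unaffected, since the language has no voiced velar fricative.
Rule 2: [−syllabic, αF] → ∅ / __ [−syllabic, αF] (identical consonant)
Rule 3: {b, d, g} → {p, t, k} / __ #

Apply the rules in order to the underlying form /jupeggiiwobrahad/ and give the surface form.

jufegiiwobrahat

Rule 1 (intervocalic spirantization): /p/ is a stop between vowels /u/ and /e/, so it spirantizes to the fricative [f]. /jupeggiiwobrahad/ → jufeggiiwobrahad.
Rule 2 (degemination): /gg/ is a geminate; the first /g/ deletes. /jufeggiiwobrahad/ → jufegiiwobrahad.
Rule 3 (final devoicing): /d/ is a voiced stop in word-final position, so it devoices to [t]. /jufegiiwobrahad/ → jufegiiwobrahat.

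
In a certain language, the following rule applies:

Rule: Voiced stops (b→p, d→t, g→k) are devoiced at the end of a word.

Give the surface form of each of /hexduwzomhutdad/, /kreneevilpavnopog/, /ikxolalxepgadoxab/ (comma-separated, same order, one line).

/hexduwzomhutdad/: /d/ is a voiced stop in word-final position, so it devoices to [t]. → [hexduwzomhutdat].
/kreneevilpavnopog/: /g/ is a voiced stop in word-final position, so it devoices to [k]. → [kreneevilpavnopok].
/ikxolalxepgadoxab/: /b/ is a voiced stop in word-final position, so it devoices to [p]. → [ikxolalxepgadoxap].

hexduwzomhutdat, kreneevilpavnopok, ikxolalxepgadoxap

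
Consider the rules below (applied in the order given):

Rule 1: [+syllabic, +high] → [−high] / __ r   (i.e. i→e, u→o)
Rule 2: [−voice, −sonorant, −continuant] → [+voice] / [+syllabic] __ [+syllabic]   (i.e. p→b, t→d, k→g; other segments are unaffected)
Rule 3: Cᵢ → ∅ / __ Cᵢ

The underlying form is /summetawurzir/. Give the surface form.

sumedaworzer

Rule 1 (pre-rhotic lowering): /u/ is a high vowel immediately before /r/, so it lowers to [o]. /i/ is a high vowel immediately before /r/, so it lowers to [e]. /summetawurzir/ → summetaworzer.
Rule 2 (intervocalic voicing): /t/ is a voiceless stop between vowels /e/ and /a/, so it voices to [d]. /summetaworzer/ → summedaworzer.
Rule 3 (degemination): /mm/ is a geminate; the first /m/ deletes. /summedaworzer/ → sumedaworzer.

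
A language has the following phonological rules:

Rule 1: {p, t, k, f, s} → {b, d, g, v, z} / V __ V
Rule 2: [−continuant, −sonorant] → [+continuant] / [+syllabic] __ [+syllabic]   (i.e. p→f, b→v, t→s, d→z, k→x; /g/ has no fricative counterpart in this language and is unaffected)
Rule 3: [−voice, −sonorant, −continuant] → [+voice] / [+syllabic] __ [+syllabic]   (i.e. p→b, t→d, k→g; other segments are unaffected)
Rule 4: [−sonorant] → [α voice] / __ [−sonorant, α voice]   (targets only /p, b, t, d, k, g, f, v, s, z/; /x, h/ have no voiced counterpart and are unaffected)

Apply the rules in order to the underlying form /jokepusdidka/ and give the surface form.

jogevuzditka

Rule 1 (intervocalic voicing): /k/ is a voiceless obstruent between vowels /o/ and /e/, so it voices to [g]. /p/ is a voiceless obstruent between vowels /e/ and /u/, so it voices to [b]. /jokepusdidka/ → jogebusdidka.
Rule 2 (intervocalic spirantization): /b/ is a stop between vowels /e/ and /u/, so it spirantizes to the fricative [v]. /jogebusdidka/ → jogevusdidka.
Rule 3 (intervocalic voicing): no segment meets the environment; /jogevusdidka/ is unchanged.
Rule 4 (regressive voicing assimilation): /s/ precedes the voiced obstruent /d/, so it voices to [z] by assimilation. /d/ precedes the voiceless obstruent /k/, so it devoices to [t] by assimilation. /jogevusdidka/ → jogevuzditka.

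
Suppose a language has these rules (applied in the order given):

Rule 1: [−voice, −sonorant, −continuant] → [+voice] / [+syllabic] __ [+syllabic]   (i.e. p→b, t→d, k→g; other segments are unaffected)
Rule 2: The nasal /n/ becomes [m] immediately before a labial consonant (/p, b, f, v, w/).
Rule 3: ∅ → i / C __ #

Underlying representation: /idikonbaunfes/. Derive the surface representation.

Rule 1 (intervocalic voicing): /k/ is a voiceless stop between vowels /i/ and /o/, so it voices to [g]. /idikonbaunfes/ → idigonbaunfes.
Rule 2 (nasal place assimilation): /n/ precedes the labial consonant /b/, so it assimilates in place to [m]. /n/ precedes the labial consonant /f/, so it assimilates in place to [m]. /idigonbaunfes/ → idigombaumfes.
Rule 3 (final i-epenthesis): the form ends in the consonant /s/, so [i] is inserted word-finally. /idigombaumfes/ → idigombaumfesi.

idigombaumfesi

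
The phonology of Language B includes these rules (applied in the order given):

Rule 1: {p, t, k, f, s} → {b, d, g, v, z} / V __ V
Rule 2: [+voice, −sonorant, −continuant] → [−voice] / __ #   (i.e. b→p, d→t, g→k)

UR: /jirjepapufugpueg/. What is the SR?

Rule 1 (intervocalic voicing): /p/ is a voiceless obstruent between vowels /e/ and /a/, so it voices to [b]. /p/ is a voiceless obstruent between vowels /a/ and /u/, so it voices to [b]. /f/ is a voiceless obstruent between vowels /u/ and /u/, so it voices to [v]. /jirjepapufugpueg/ → jirjebabuvugpueg.
Rule 2 (final devoicing): /g/ is a voiced stop in word-final position, so it devoices to [k]. /jirjebabuvugpueg/ → jirjebabuvugpuek.

jirjebabuvugpuek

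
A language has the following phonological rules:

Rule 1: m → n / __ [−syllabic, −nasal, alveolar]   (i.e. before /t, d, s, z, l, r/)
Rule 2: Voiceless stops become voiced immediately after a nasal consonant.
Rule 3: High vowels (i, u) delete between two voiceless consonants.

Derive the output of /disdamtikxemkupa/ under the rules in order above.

Rule 1 (nasal place assimilation): /m/ precedes the alveolar consonant /t/, so it assimilates in place to [n]. /disdamtikxemkupa/ → disdantikxemkupa.
Rule 2 (post-nasal voicing): /t/ is a voiceless stop immediately after the nasal /n/, so it voices to [d]. /k/ is a voiceless stop immediately after the nasal /m/, so it voices to [g]. /disdantikxemkupa/ → disdandikxemgupa.
Rule 3 (high vowel syncope): no segment meets the environment; /disdandikxemgupa/ is unchanged.

disdandikxemgupa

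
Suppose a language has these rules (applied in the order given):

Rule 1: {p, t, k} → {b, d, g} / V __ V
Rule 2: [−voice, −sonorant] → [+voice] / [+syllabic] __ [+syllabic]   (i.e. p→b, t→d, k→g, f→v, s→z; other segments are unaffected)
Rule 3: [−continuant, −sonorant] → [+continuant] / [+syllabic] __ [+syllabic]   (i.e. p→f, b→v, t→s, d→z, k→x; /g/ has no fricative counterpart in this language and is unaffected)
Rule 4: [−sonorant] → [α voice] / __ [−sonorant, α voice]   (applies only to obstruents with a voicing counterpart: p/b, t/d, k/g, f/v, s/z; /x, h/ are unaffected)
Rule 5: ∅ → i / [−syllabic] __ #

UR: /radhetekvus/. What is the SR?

rathezegvusi

Rule 1 (intervocalic voicing): /t/ is a voiceless stop between vowels /e/ and /e/, so it voices to [d]. /radhetekvus/ → radhedekvus.
Rule 2 (intervocalic voicing): no segment meets the environment; /radhedekvus/ is unchanged.
Rule 3 (intervocalic spirantization): /d/ is a stop between vowels /e/ and /e/, so it spirantizes to the fricative [z]. /radhedekvus/ → radhezekvus.
Rule 4 (regressive voicing assimilation): /d/ precedes the voiceless obstruent /h/, so it devoices to [t] by assimilation. /k/ precedes the voiced obstruent /v/, so it voices to [g] by assimilation. /radhezekvus/ → rathezegvus.
Rule 5 (final i-epenthesis): the form ends in the consonant /s/, so [i] is inserted word-finally. /rathezegvus/ → rathezegvusi.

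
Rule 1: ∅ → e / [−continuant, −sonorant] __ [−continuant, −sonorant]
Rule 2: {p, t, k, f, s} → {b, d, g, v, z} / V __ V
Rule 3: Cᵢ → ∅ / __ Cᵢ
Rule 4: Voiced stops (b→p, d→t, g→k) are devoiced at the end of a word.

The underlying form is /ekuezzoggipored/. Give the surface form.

Rule 1 (stop-cluster e-epenthesis): /g/ and /g/ form a stop–stop cluster, so [e] is inserted between them. /ekuezzoggipored/ → ekuezzogegipored.
Rule 2 (intervocalic voicing): /k/ is a voiceless obstruent between vowels /e/ and /u/, so it voices to [g]. /p/ is a voiceless obstruent between vowels /i/ and /o/, so it voices to [b]. /ekuezzogegipored/ → eguezzogegibored.
Rule 3 (degemination): /zz/ is a geminate; the first /z/ deletes. /eguezzogegibored/ → eguezogegibored.
Rule 4 (final devoicing): /d/ is a voiced stop in word-final position, so it devoices to [t]. /eguezogegibored/ → eguezogegiboret.

eguezogegiboret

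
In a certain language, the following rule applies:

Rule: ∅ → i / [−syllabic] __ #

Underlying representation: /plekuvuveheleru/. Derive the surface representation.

No segment of /plekuvuveheleru/ meets the structural description of the rule, so the form surfaces unchanged.

plekuvuveheleru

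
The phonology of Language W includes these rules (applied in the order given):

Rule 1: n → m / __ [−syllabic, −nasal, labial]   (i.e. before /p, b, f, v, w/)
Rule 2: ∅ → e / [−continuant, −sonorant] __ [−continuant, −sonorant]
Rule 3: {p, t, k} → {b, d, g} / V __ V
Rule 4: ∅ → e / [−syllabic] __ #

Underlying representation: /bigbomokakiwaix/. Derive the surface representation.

bigebomogagiwaixe

Rule 1 (nasal place assimilation): no segment meets the environment; /bigbomokakiwaix/ is unchanged.
Rule 2 (stop-cluster e-epenthesis): /g/ and /b/ form a stop–stop cluster, so [e] is inserted between them. /bigbomokakiwaix/ → bigebomokakiwaix.
Rule 3 (intervocalic voicing): /k/ is a voiceless stop between vowels /o/ and /a/, so it voices to [g]. /k/ is a voiceless stop between vowels /a/ and /i/, so it voices to [g]. /bigebomokakiwaix/ → bigebomogagiwaix.
Rule 4 (final e-epenthesis): the form ends in the consonant /x/, so [e] is inserted word-finally. /bigebomogagiwaix/ → bigebomogagiwaixe.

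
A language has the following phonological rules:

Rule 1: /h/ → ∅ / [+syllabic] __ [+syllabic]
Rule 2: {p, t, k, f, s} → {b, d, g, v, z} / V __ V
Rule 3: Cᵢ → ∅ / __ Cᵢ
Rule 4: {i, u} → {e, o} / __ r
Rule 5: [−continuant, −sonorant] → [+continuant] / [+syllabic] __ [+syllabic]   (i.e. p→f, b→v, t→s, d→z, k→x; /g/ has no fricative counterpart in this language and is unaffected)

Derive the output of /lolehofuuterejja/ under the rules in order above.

loleovuuzereja

Rule 1 (intervocalic h-deletion): /h/ occurs between vowels /e/ and /o/, so it deletes. /lolehofuuterejja/ → loleofuuterejja.
Rule 2 (intervocalic voicing): /f/ is a voiceless obstruent between vowels /o/ and /u/, so it voices to [v]. /t/ is a voiceless obstruent between vowels /u/ and /e/, so it voices to [d]. /loleofuuterejja/ → loleovuuderejja.
Rule 3 (degemination): /jj/ is a geminate; the first /j/ deletes. /loleovuuderejja/ → loleovuudereja.
Rule 4 (pre-rhotic lowering): no segment meets the environment; /loleovuudereja/ is unchanged.
Rule 5 (intervocalic spirantization): /d/ is a stop between vowels /u/ and /e/, so it spirantizes to the fricative [z]. /loleovuudereja/ → loleovuuzereja.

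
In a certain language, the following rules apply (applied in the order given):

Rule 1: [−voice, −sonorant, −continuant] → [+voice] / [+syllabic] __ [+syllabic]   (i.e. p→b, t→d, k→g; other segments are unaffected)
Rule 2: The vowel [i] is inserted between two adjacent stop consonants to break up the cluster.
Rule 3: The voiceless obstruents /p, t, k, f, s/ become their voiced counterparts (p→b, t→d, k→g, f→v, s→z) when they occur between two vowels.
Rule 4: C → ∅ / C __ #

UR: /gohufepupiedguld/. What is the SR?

Rule 1 (intervocalic voicing): /p/ is a voiceless stop between vowels /e/ and /u/, so it voices to [b]. /p/ is a voiceless stop between vowels /u/ and /i/, so it voices to [b]. /gohufepupiedguld/ → gohufebubiedguld.
Rule 2 (stop-cluster i-epenthesis): /d/ and /g/ form a stop–stop cluster, so [i] is inserted between them. /gohufebubiedguld/ → gohufebubiediguld.
Rule 3 (intervocalic voicing): /f/ is a voiceless obstruent between vowels /u/ and /e/, so it voices to [v]. /gohufebubiediguld/ → gohuvebubiediguld.
Rule 4 (final cluster simplification): /d/ is the second consonant of a word-final cluster /ld/, so it deletes. /gohuvebubiediguld/ → gohuvebubiedigul.

gohuvebubiedigul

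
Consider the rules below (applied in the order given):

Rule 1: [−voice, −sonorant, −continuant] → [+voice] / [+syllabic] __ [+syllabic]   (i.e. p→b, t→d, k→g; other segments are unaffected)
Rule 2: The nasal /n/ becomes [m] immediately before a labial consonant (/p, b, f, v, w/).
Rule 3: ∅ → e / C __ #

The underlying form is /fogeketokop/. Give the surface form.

fogegedogope

Rule 1 (intervocalic voicing): /k/ is a voiceless stop between vowels /e/ and /e/, so it voices to [g]. /t/ is a voiceless stop between vowels /e/ and /o/, so it voices to [d]. /k/ is a voiceless stop between vowels /o/ and /o/, so it voices to [g]. /fogeketokop/ → fogegedogop.
Rule 2 (nasal place assimilation): no segment meets the environment; /fogegedogop/ is unchanged.
Rule 3 (final e-epenthesis): the form ends in the consonant /p/, so [e] is inserted word-finally. /fogegedogop/ → fogegedogope.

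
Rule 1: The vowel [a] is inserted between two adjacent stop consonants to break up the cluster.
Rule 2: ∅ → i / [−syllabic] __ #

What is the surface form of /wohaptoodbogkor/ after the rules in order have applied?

wohapatoodabogakori

Rule 1 (stop-cluster a-epenthesis): /p/ and /t/ form a stop–stop cluster, so [a] is inserted between them. /d/ and /b/ form a stop–stop cluster, so [a] is inserted between them. /g/ and /k/ form a stop–stop cluster, so [a] is inserted between them. /wohaptoodbogkor/ → wohapatoodabogakor.
Rule 2 (final i-epenthesis): the form ends in the consonant /r/, so [i] is inserted word-finally. /wohapatoodabogakor/ → wohapatoodabogakori.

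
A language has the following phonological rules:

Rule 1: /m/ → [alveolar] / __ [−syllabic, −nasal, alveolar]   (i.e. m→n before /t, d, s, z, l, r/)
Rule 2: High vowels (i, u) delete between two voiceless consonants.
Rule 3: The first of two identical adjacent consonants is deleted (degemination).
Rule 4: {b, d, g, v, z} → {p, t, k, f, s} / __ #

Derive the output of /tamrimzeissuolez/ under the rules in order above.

tanrinzeisuoles

Rule 1 (nasal place assimilation): /m/ precedes the alveolar consonant /r/, so it assimilates in place to [n]. /m/ precedes the alveolar consonant /z/, so it assimilates in place to [n]. /tamrimzeissuolez/ → tanrinzeissuolez.
Rule 2 (high vowel syncope): no segment meets the environment; /tanrinzeissuolez/ is unchanged.
Rule 3 (degemination): /ss/ is a geminate; the first /s/ deletes. /tanrinzeissuolez/ → tanrinzeisuolez.
Rule 4 (final devoicing): /z/ is a voiced obstruent in word-final position, so it devoices to [s]. /tanrinzeisuolez/ → tanrinzeisuoles.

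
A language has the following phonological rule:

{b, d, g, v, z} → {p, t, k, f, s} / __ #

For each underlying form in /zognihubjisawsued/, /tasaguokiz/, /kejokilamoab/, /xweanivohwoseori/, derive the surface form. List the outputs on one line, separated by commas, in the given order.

zognihubjisawsuet, tasaguokis, kejokilamoap, xweanivohwoseori

/zognihubjisawsued/: /d/ is a voiced obstruent in word-final position, so it devoices to [t]. → [zognihubjisawsuet].
/tasaguokiz/: /z/ is a voiced obstruent in word-final position, so it devoices to [s]. → [tasaguokis].
/kejokilamoab/: /b/ is a voiced obstruent in word-final position, so it devoices to [p]. → [kejokilamoap].
/xweanivohwoseori/: the rule's environment is not met; surfaces unchanged as [xweanivohwoseori].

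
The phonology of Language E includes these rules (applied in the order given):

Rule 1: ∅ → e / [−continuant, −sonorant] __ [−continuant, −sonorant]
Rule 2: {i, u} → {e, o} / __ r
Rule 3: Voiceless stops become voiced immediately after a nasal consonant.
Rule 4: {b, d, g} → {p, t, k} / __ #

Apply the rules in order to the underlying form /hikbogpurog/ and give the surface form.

Rule 1 (stop-cluster e-epenthesis): /k/ and /b/ form a stop–stop cluster, so [e] is inserted between them. /g/ and /p/ form a stop–stop cluster, so [e] is inserted between them. /hikbogpurog/ → hikebogepurog.
Rule 2 (pre-rhotic lowering): /u/ is a high vowel immediately before /r/, so it lowers to [o]. /hikebogepurog/ → hikebogeporog.
Rule 3 (post-nasal voicing): no segment meets the environment; /hikebogeporog/ is unchanged.
Rule 4 (final devoicing): /g/ is a voiced stop in word-final position, so it devoices to [k]. /hikebogeporog/ → hikebogeporok.

hikebogeporok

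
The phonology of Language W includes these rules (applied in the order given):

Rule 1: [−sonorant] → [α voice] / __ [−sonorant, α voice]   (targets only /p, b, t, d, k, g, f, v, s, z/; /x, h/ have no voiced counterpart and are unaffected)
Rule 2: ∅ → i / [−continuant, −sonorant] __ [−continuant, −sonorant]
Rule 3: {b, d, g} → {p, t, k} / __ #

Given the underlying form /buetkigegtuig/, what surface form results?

Rule 1 (regressive voicing assimilation): /g/ precedes the voiceless obstruent /t/, so it devoices to [k] by assimilation. /buetkigegtuig/ → buetkigektuig.
Rule 2 (stop-cluster i-epenthesis): /t/ and /k/ form a stop–stop cluster, so [i] is inserted between them. /k/ and /t/ form a stop–stop cluster, so [i] is inserted between them. /buetkigektuig/ → buetikigekituig.
Rule 3 (final devoicing): /g/ is a voiced stop in word-final position, so it devoices to [k]. /buetikigekituig/ → buetikigekituik.

buetikigekituik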